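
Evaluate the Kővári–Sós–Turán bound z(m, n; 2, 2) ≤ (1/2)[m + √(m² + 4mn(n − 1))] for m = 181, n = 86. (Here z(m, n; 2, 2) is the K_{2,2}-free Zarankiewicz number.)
z(181, 86; 2, 2) ≤ (1/2)[181 + √(181² + 4·181·86·85)] = (1/2)[181 + √5325201] = 1244.3199

Kővári–Sós–Turán: let r_1, ..., r_181 be the row sums and z = Σ r_i the total number of 1s. Each pair of columns can share at most one row with both entries 1 (else a 2×2 all-ones block appears), so Σ_i C(r_i, 2) ≤ C(86, 2) = 3655. By convexity Σ_i C(r_i, 2) ≥ 181·C(z/181, 2) = z(z − 181)/(2·181), giving z² − 181z − 181·86·85 ≤ 0 and hence z ≤ (1/2)[181 + √(32761 + 4·1323110)] = (1/2)[181 + √5325201] ≈ (1/2)(181 + 2307.6397) = 1244.3199.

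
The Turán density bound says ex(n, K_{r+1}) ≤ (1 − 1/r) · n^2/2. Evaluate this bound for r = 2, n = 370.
Turán density bound = (1/2) · 370^2/2 = 34225

Turán's theorem: ex(n, K_{r+1}) is achieved by the complete r-partite Turán graph T(n, r) with parts as balanced as possible, and is at most (1 − 1/r) · n^2/2. For r = 2, n = 370: the density bound is (1/2) · 136900/2 = 34225. Since 2 ∣ 370, the Turán graph T(370, 2) has parts of equal size 185, and its edge count e(T(370, 2)) = 34225 attains the density bound exactly.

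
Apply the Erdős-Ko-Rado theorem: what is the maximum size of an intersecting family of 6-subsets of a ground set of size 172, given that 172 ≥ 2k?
max |F| = C(171, 5) = 1148619654

Erdős-Ko-Rado (1961): when n ≥ 2k, max |F| = C(n−1, k−1). The bound is attained by the star {A : i ∈ A} for any fixed i ∈ [n]. Here C(172−1, 6−1) = C(171, 5) = 1148619654.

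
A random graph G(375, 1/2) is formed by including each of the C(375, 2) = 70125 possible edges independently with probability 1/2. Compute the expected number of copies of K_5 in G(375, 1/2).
E[# K_5] = C(375, 5) · (1/2)^C(5, 2) = 60165468825 / 2^10 ≈ 58755340.649414

For each 5-subset S of vertices (there are C(375, 5) = 60165468825 such S), let X_S = 1 if S induces a K_5 (all C(5, 2) = 10 edges present). Then P(X_S = 1) = (1/2)^10 = 1/1024. By linearity of expectation, E[# K_5] = C(375, 5) · (1/2)^10 = 60165468825 / 1024 ≈ 58755340.649414.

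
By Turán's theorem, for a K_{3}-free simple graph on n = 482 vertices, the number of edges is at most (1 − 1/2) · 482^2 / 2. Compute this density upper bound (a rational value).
Turán density bound = (1/2) · 482^2/2 = 58081

Turán's theorem: ex(n, K_{r+1}) is achieved by the complete r-partite Turán graph T(n, r) with parts as balanced as possible, and is at most (1 − 1/r) · n^2/2. For r = 2, n = 482: the density bound is (1/2) · 232324/2 = 58081. Since 2 ∣ 482, the Turán graph T(482, 2) has parts of equal size 241, and its edge count e(T(482, 2)) = 58081 attains the density bound exactly.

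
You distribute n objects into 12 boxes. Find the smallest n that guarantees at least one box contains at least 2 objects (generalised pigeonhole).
n = (2 − 1)·12 + 1 = 13

By the generalised pigeonhole principle, to guarantee some box contains ≥ r objects we need more than (r − 1) · k objects total. Threshold: n = (r − 1) · k + 1. With r = 2 and k = 12: n = 1 · 12 + 1 = 12 + 1 = 13. For n = 12 = 1 · 12, we can put exactly 1 objects in every box, avoiding 2 in any single one — so 13 is tight.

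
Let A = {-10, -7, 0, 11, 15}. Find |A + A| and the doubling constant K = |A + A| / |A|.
K = |A + A| / |A| = 15/5 = 3

Enumerate A + A = {a + b : a, b ∈ A}. With |A| = 5, there are |A|^2 = 25 ordered sum pairs; collecting distinct values, A + A = {-20, -17, -14, -10, -7, 0, 1, 4, 5, 8, 11, 15, 22, 26, 30}, so |A + A| = 15. Thus K = 15/5 = 3. For comparison, the minimum possible |A + A| over all 5-element sets is 2·5 − 1 = 9 (so min K = 9/5), attained only by arithmetic progressions.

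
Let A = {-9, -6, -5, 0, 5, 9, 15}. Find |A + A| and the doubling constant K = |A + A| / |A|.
K = |A + A| / |A| = 24/7

Enumerate A + A = {a + b : a, b ∈ A}. With |A| = 7, there are |A|^2 = 49 ordered sum pairs; collecting distinct values, A + A = {-18, -15, -14, -12, -11, -10, -9, -6, -5, -4, -1, 0, 3, 4, 5, 6, 9, 10, 14, 15, 18, 20, 24, 30}, so |A + A| = 24. Thus K = 24/7. For comparison, the minimum possible |A + A| over all 7-element sets is 2·7 − 1 = 13 (so min K = 13/7), attained only by arithmetic progressions.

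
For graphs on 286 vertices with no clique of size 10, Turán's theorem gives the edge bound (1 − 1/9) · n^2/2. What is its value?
Turán density bound = (8/9) · 286^2/2 = 327184/9 ≈ 36353.7778

Turán's theorem: ex(n, K_{r+1}) is achieved by the complete r-partite Turán graph T(n, r) with parts as balanced as possible, and is at most (1 − 1/r) · n^2/2. For r = 9, n = 286: the density bound is (8/9) · 81796/2 = 327184/9 ≈ 36353.7778. The integer-valued extremum is e(T(286, 9)) = 36353, which is strictly less than the density bound 327184/9 since 9 ∤ 286 (the parts of T(286, 9) cannot all be equal).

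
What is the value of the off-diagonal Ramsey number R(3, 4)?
R(3, 4) = 9

Lower bound: an explicit 2-colouring of K_{8} (typically a Paley-type or other structured construction) avoids a red K_3 and a blue K_4, showing R(3, 4) > 8.
Upper bound: the Erdős–Szekeres recurrence R(r, t') ≤ R(r−1, t') + R(r, t'−1) (with the −1 refinement when both summands are even) yields R(3, 4) ≤ 9.
Hence R(3, 4) = 9.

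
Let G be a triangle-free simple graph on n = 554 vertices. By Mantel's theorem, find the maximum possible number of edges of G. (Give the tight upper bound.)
ex(554, K_3) = ⌊554^2/4⌋ = 76729

Mantel (1907): a triangle-free graph on n vertices has at most ⌊n^2/4⌋ edges, with equality for the complete bipartite graph K_{⌊n/2⌋, ⌈n/2⌉}. For n = 554: ⌊554^2/4⌋ = ⌊306916/4⌋ = 76729. The extremal graph is K_{277, 277}, which has 277·277 = 76729 edges.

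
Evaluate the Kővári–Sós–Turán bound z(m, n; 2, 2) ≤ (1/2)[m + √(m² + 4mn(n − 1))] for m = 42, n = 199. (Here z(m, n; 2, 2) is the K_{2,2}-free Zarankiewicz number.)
z(42, 199; 2, 2) ≤ (1/2)[42 + √(42² + 4·42·199·198)] = (1/2)[42 + √6621300] = 1307.5943

Kővári–Sós–Turán: let r_1, ..., r_42 be the row sums and z = Σ r_i the total number of 1s. Each pair of columns can share at most one row with both entries 1 (else a 2×2 all-ones block appears), so Σ_i C(r_i, 2) ≤ C(199, 2) = 19701. By convexity Σ_i C(r_i, 2) ≥ 42·C(z/42, 2) = z(z − 42)/(2·42), giving z² − 42z − 42·199·198 ≤ 0 and hence z ≤ (1/2)[42 + √(1764 + 4·1654884)] = (1/2)[42 + √6621300] ≈ (1/2)(42 + 2573.1887) = 1307.5943.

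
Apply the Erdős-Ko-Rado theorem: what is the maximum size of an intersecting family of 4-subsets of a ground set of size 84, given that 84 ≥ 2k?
max |F| = C(83, 3) = 91881

The Erdős-Ko-Rado theorem states: for n ≥ 2k, an intersecting family of k-subsets of an n-element set has size at most C(n − 1, k − 1), with equality for 'star' families {A ⊆ [n] : |A| = k, i ∈ A} (fix an element i). For n = 84, k = 4: C(83, 3) = 91881.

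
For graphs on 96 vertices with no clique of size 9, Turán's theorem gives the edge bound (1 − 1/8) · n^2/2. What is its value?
Turán density bound = (7/8) · 96^2/2 = 4032

Turán's theorem: ex(n, K_{r+1}) is achieved by the complete r-partite Turán graph T(n, r) with parts as balanced as possible, and is at most (1 − 1/r) · n^2/2. For r = 8, n = 96: the density bound is (7/8) · 9216/2 = 4032. Since 8 ∣ 96, the Turán graph T(96, 8) has parts of equal size 12, and its edge count e(T(96, 8)) = 4032 attains the density bound exactly.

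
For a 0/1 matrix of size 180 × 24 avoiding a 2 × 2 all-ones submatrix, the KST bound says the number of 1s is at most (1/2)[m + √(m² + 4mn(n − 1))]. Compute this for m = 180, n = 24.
z(180, 24; 2, 2) ≤ (1/2)[180 + √(180² + 4·180·24·23)] = (1/2)[180 + √429840] = 417.8109

Kővári–Sós–Turán: let r_1, ..., r_180 be the row sums and z = Σ r_i the total number of 1s. Each pair of columns can share at most one row with both entries 1 (else a 2×2 all-ones block appears), so Σ_i C(r_i, 2) ≤ C(24, 2) = 276. By convexity Σ_i C(r_i, 2) ≥ 180·C(z/180, 2) = z(z − 180)/(2·180), giving z² − 180z − 180·24·23 ≤ 0 and hence z ≤ (1/2)[180 + √(32400 + 4·99360)] = (1/2)[180 + √429840] ≈ (1/2)(180 + 655.6218) = 417.8109.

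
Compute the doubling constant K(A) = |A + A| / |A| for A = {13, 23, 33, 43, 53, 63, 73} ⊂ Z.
K = |A + A| / |A| = 13/7

Enumerate A + A = {a + b : a, b ∈ A}. With |A| = 7, there are |A|^2 = 49 ordered sum pairs; collecting distinct values, A + A = {26, 36, 46, 56, 66, 76, 86, 96, 106, 116, 126, 136, 146}, so |A + A| = 13. Thus K = 13/7. Here |A + A| = 2|A| − 1 = 13, the minimum possible — so K = 13/7 is minimal, which holds iff A is an arithmetic progression.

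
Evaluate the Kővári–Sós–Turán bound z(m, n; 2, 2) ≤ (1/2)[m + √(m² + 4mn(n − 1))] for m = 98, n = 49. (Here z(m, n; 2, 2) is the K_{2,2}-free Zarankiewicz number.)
z(98, 49; 2, 2) ≤ (1/2)[98 + √(98² + 4·98·49·48)] = (1/2)[98 + √931588] = 531.594

Kővári–Sós–Turán: let r_1, ..., r_98 be the row sums and z = Σ r_i the total number of 1s. Each pair of columns can share at most one row with both entries 1 (else a 2×2 all-ones block appears), so Σ_i C(r_i, 2) ≤ C(49, 2) = 1176. By convexity Σ_i C(r_i, 2) ≥ 98·C(z/98, 2) = z(z − 98)/(2·98), giving z² − 98z − 98·49·48 ≤ 0 and hence z ≤ (1/2)[98 + √(9604 + 4·230496)] = (1/2)[98 + √931588] ≈ (1/2)(98 + 965.1881) = 531.594.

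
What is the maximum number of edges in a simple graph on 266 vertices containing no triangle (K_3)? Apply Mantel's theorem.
ex(266, K_3) = ⌊266^2/4⌋ = 17689

Mantel (1907): a triangle-free graph on n vertices has at most ⌊n^2/4⌋ edges, with equality for the complete bipartite graph K_{⌊n/2⌋, ⌈n/2⌉}. For n = 266: ⌊266^2/4⌋ = ⌊70756/4⌋ = 17689. The extremal graph is K_{133, 133}, which has 133·133 = 17689 edges.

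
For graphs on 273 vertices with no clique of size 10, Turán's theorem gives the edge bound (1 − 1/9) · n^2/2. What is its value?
Turán density bound = (8/9) · 273^2/2 = 33124

Turán's theorem: ex(n, K_{r+1}) is achieved by the complete r-partite Turán graph T(n, r) with parts as balanced as possible, and is at most (1 − 1/r) · n^2/2. For r = 9, n = 273: the density bound is (8/9) · 74529/2 = 33124. The integer-valued extremum is e(T(273, 9)) = 33123, which is strictly less than the density bound 33124 since 9 ∤ 273 (the parts of T(273, 9) cannot all be equal).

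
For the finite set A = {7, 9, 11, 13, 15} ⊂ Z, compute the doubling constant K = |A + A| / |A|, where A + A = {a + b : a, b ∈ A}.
K = |A + A| / |A| = 9/5

Enumerate A + A = {a + b : a, b ∈ A}. With |A| = 5, there are |A|^2 = 25 ordered sum pairs; collecting distinct values, A + A = {14, 16, 18, 20, 22, 24, 26, 28, 30}, so |A + A| = 9. Thus K = 9/5. Here |A + A| = 2|A| − 1 = 9, the minimum possible — so K = 9/5 is minimal, which holds iff A is an arithmetic progression.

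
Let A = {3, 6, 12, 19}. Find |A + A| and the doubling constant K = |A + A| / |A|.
K = |A + A| / |A| = 10/4 = 5/2

Enumerate A + A = {a + b : a, b ∈ A}. With |A| = 4, there are |A|^2 = 16 ordered sum pairs; collecting distinct values, A + A = {6, 9, 12, 15, 18, 22, 24, 25, 31, 38}, so |A + A| = 10. Thus K = 10/4 = 5/2. For comparison, the minimum possible |A + A| over all 4-element sets is 2·4 − 1 = 7 (so min K = 7/4), attained only by arithmetic progressions.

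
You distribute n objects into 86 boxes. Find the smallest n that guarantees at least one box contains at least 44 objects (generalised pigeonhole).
n = (44 − 1)·86 + 1 = 3699

By the generalised pigeonhole principle, to guarantee some box contains ≥ r objects we need more than (r − 1) · k objects total. Threshold: n = (r − 1) · k + 1. With r = 44 and k = 86: n = 43 · 86 + 1 = 3698 + 1 = 3699. For n = 3698 = 43 · 86, we can put exactly 43 objects in every box, avoiding 44 in any single one — so 3699 is tight.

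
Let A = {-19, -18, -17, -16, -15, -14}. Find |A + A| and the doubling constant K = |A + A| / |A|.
K = |A + A| / |A| = 11/6

Enumerate A + A = {a + b : a, b ∈ A}. With |A| = 6, there are |A|^2 = 36 ordered sum pairs; collecting distinct values, A + A = {-38, -37, -36, -35, -34, -33, -32, -31, -30, -29, -28}, so |A + A| = 11. Thus K = 11/6. Here |A + A| = 2|A| − 1 = 11, the minimum possible — so K = 11/6 is minimal, which holds iff A is an arithmetic progression.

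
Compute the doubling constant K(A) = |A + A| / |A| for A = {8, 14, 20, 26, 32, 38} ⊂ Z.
K = |A + A| / |A| = 11/6

Enumerate A + A = {a + b : a, b ∈ A}. With |A| = 6, there are |A|^2 = 36 ordered sum pairs; collecting distinct values, A + A = {16, 22, 28, 34, 40, 46, 52, 58, 64, 70, 76}, so |A + A| = 11. Thus K = 11/6. Here |A + A| = 2|A| − 1 = 11, the minimum possible — so K = 11/6 is minimal, which holds iff A is an arithmetic progression.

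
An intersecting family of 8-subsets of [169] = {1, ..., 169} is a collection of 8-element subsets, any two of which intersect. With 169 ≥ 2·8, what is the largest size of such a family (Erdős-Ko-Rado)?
max |F| = C(168, 7) = 660288473064

Erdős-Ko-Rado (1961): when n ≥ 2k, max |F| = C(n−1, k−1). The bound is attained by the star {A : i ∈ A} for any fixed i ∈ [n]. Here C(169−1, 8−1) = C(168, 7) = 660288473064.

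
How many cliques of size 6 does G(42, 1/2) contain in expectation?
E[# K_6] = C(42, 6) · (1/2)^C(6, 2) = 5245786 / 2^15 = 2622893/16384 ≈ 160.088684

For each 6-subset S of vertices (there are C(42, 6) = 5245786 such S), let X_S = 1 if S induces a K_6 (all C(6, 2) = 15 edges present). Then P(X_S = 1) = (1/2)^15 = 1/32768. By linearity of expectation, E[# K_6] = C(42, 6) · (1/2)^15 = 5245786 / 32768 = 2622893/16384 ≈ 160.088684.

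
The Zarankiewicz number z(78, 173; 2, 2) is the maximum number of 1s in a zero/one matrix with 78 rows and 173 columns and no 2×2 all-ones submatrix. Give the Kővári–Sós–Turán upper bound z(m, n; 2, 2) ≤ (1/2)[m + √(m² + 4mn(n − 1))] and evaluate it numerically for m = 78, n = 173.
z(78, 173; 2, 2) ≤ (1/2)[78 + √(78² + 4·78·173·172)] = (1/2)[78 + √9289956] = 1562.9715

Kővári–Sós–Turán: let r_1, ..., r_78 be the row sums and z = Σ r_i the total number of 1s. Each pair of columns can share at most one row with both entries 1 (else a 2×2 all-ones block appears), so Σ_i C(r_i, 2) ≤ C(173, 2) = 14878. By convexity Σ_i C(r_i, 2) ≥ 78·C(z/78, 2) = z(z − 78)/(2·78), giving z² − 78z − 78·173·172 ≤ 0 and hence z ≤ (1/2)[78 + √(6084 + 4·2320968)] = (1/2)[78 + √9289956] ≈ (1/2)(78 + 3047.9429) = 1562.9715.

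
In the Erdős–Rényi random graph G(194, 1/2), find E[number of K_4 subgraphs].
E[# K_4] = C(194, 4) · (1/2)^C(4, 2) = 57211376 / 2^6 = 3575711/4 = 893927.75

For each 4-subset S of vertices (there are C(194, 4) = 57211376 such S), let X_S = 1 if S induces a K_4 (all C(4, 2) = 6 edges present). Then P(X_S = 1) = (1/2)^6 = 1/64. By linearity of expectation, E[# K_4] = C(194, 4) · (1/2)^6 = 57211376 / 64 = 3575711/4 = 893927.75.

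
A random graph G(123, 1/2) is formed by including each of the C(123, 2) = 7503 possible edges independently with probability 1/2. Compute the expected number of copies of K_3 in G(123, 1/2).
E[# K_3] = C(123, 3) · (1/2)^C(3, 2) = 302621 / 2^3 = 37827.625

For each 3-subset S of vertices (there are C(123, 3) = 302621 such S), let X_S = 1 if S induces a K_3 (all C(3, 2) = 3 edges present). Then P(X_S = 1) = (1/2)^3 = 1/8. By linearity of expectation, E[# K_3] = C(123, 3) · (1/2)^3 = 302621 / 8 = 37827.625.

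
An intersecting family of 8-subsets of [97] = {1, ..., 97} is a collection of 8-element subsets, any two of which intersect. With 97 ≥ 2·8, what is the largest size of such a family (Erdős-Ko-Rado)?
max |F| = C(96, 7) = 11919192480

Erdős-Ko-Rado (1961): when n ≥ 2k, max |F| = C(n−1, k−1). The bound is attained by the star {A : i ∈ A} for any fixed i ∈ [n]. Here C(97−1, 8−1) = C(96, 7) = 11919192480.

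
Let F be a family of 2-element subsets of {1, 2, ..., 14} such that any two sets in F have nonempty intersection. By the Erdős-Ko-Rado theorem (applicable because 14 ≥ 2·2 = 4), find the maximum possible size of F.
max |F| = C(13, 1) = 13

The Erdős-Ko-Rado theorem states: for n ≥ 2k, an intersecting family of k-subsets of an n-element set has size at most C(n − 1, k − 1), with equality for 'star' families {A ⊆ [n] : |A| = k, i ∈ A} (fix an element i). For n = 14, k = 2: C(13, 1) = 13.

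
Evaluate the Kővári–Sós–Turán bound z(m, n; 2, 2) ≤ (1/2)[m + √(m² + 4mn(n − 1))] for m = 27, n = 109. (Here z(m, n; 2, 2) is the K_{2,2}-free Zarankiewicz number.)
z(27, 109; 2, 2) ≤ (1/2)[27 + √(27² + 4·27·109·108)] = (1/2)[27 + √1272105] = 577.4382

Kővári–Sós–Turán: let r_1, ..., r_27 be the row sums and z = Σ r_i the total number of 1s. Each pair of columns can share at most one row with both entries 1 (else a 2×2 all-ones block appears), so Σ_i C(r_i, 2) ≤ C(109, 2) = 5886. By convexity Σ_i C(r_i, 2) ≥ 27·C(z/27, 2) = z(z − 27)/(2·27), giving z² − 27z − 27·109·108 ≤ 0 and hence z ≤ (1/2)[27 + √(729 + 4·317844)] = (1/2)[27 + √1272105] ≈ (1/2)(27 + 1127.8763) = 577.4382.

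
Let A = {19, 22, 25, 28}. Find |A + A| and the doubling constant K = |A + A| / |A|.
K = |A + A| / |A| = 7/4

Enumerate A + A = {a + b : a, b ∈ A}. With |A| = 4, there are |A|^2 = 16 ordered sum pairs; collecting distinct values, A + A = {38, 41, 44, 47, 50, 53, 56}, so |A + A| = 7. Thus K = 7/4. Here |A + A| = 2|A| − 1 = 7, the minimum possible — so K = 7/4 is minimal, which holds iff A is an arithmetic progression.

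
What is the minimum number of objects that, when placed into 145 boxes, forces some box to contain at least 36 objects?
n = (36 − 1)·145 + 1 = 5076

By the generalised pigeonhole principle, to guarantee some box contains ≥ r objects we need more than (r − 1) · k objects total. Threshold: n = (r − 1) · k + 1. With r = 36 and k = 145: n = 35 · 145 + 1 = 5075 + 1 = 5076. For n = 5075 = 35 · 145, we can put exactly 35 objects in every box, avoiding 36 in any single one — so 5076 is tight.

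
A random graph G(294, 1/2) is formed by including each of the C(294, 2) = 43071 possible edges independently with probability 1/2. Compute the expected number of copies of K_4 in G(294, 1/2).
E[# K_4] = C(294, 4) · (1/2)^C(4, 2) = 304985751 / 2^6 = 4765402.359375

For each 4-subset S of vertices (there are C(294, 4) = 304985751 such S), let X_S = 1 if S induces a K_4 (all C(4, 2) = 6 edges present). Then P(X_S = 1) = (1/2)^6 = 1/64. By linearity of expectation, E[# K_4] = C(294, 4) · (1/2)^6 = 304985751 / 64 = 4765402.359375.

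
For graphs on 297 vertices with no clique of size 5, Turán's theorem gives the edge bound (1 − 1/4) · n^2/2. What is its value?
Turán density bound = (3/4) · 297^2/2 = 264627/8 ≈ 33078.375

Turán's theorem: ex(n, K_{r+1}) is achieved by the complete r-partite Turán graph T(n, r) with parts as balanced as possible, and is at most (1 − 1/r) · n^2/2. For r = 4, n = 297: the density bound is (3/4) · 88209/2 = 264627/8 ≈ 33078.375. The integer-valued extremum is e(T(297, 4)) = 33078, which is strictly less than the density bound 264627/8 since 4 ∤ 297 (the parts of T(297, 4) cannot all be equal).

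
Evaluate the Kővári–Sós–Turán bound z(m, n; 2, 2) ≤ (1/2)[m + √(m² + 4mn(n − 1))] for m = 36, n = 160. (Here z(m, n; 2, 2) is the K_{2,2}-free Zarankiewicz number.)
z(36, 160; 2, 2) ≤ (1/2)[36 + √(36² + 4·36·160·159)] = (1/2)[36 + √3664656] = 975.1646

Kővári–Sós–Turán: let r_1, ..., r_36 be the row sums and z = Σ r_i the total number of 1s. Each pair of columns can share at most one row with both entries 1 (else a 2×2 all-ones block appears), so Σ_i C(r_i, 2) ≤ C(160, 2) = 12720. By convexity Σ_i C(r_i, 2) ≥ 36·C(z/36, 2) = z(z − 36)/(2·36), giving z² − 36z − 36·160·159 ≤ 0 and hence z ≤ (1/2)[36 + √(1296 + 4·915840)] = (1/2)[36 + √3664656] ≈ (1/2)(36 + 1914.3291) = 975.1646.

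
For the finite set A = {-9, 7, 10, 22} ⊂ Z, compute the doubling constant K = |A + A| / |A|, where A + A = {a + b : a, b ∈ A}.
K = |A + A| / |A| = 10/4 = 5/2

Enumerate A + A = {a + b : a, b ∈ A}. With |A| = 4, there are |A|^2 = 16 ordered sum pairs; collecting distinct values, A + A = {-18, -2, 1, 13, 14, 17, 20, 29, 32, 44}, so |A + A| = 10. Thus K = 10/4 = 5/2. For comparison, the minimum possible |A + A| over all 4-element sets is 2·4 − 1 = 7 (so min K = 7/4), attained only by arithmetic progressions.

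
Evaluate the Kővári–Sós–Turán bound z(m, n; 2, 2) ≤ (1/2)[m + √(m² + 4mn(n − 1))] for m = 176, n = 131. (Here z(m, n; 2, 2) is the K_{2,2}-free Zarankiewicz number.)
z(176, 131; 2, 2) ≤ (1/2)[176 + √(176² + 4·176·131·130)] = (1/2)[176 + √12020096] = 1821.5005

Kővári–Sós–Turán: let r_1, ..., r_176 be the row sums and z = Σ r_i the total number of 1s. Each pair of columns can share at most one row with both entries 1 (else a 2×2 all-ones block appears), so Σ_i C(r_i, 2) ≤ C(131, 2) = 8515. By convexity Σ_i C(r_i, 2) ≥ 176·C(z/176, 2) = z(z − 176)/(2·176), giving z² − 176z − 176·131·130 ≤ 0 and hence z ≤ (1/2)[176 + √(30976 + 4·2997280)] = (1/2)[176 + √12020096] ≈ (1/2)(176 + 3467.001) = 1821.5005.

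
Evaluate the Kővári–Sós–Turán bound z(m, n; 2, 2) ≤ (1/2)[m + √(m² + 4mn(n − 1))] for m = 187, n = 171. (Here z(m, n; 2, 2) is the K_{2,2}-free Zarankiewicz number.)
z(187, 171; 2, 2) ≤ (1/2)[187 + √(187² + 4·187·171·170)] = (1/2)[187 + √21779329] = 2426.9164

Kővári–Sós–Turán: let r_1, ..., r_187 be the row sums and z = Σ r_i the total number of 1s. Each pair of columns can share at most one row with both entries 1 (else a 2×2 all-ones block appears), so Σ_i C(r_i, 2) ≤ C(171, 2) = 14535. By convexity Σ_i C(r_i, 2) ≥ 187·C(z/187, 2) = z(z − 187)/(2·187), giving z² − 187z − 187·171·170 ≤ 0 and hence z ≤ (1/2)[187 + √(34969 + 4·5436090)] = (1/2)[187 + √21779329] ≈ (1/2)(187 + 4666.8329) = 2426.9164.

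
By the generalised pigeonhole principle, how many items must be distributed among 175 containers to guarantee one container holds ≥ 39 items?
n = (39 − 1)·175 + 1 = 6651

By the generalised pigeonhole principle, to guarantee some box contains ≥ r objects we need more than (r − 1) · k objects total. Threshold: n = (r − 1) · k + 1. With r = 39 and k = 175: n = 38 · 175 + 1 = 6650 + 1 = 6651. For n = 6650 = 38 · 175, we can put exactly 38 objects in every box, avoiding 39 in any single one — so 6651 is tight.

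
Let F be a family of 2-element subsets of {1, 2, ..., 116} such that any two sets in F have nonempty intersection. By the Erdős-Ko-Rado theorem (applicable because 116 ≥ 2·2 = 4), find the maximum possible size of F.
max |F| = C(115, 1) = 115

The Erdős-Ko-Rado theorem states: for n ≥ 2k, an intersecting family of k-subsets of an n-element set has size at most C(n − 1, k − 1), with equality for 'star' families {A ⊆ [n] : |A| = k, i ∈ A} (fix an element i). For n = 116, k = 2: C(115, 1) = 115.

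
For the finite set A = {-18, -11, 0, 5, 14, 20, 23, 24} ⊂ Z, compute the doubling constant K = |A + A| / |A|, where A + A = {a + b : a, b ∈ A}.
K = |A + A| / |A| = 34/8 = 17/4

Enumerate A + A = {a + b : a, b ∈ A}. With |A| = 8, there are |A|^2 = 64 ordered sum pairs; collecting distinct values, A + A = {-36, -29, -22, -18, -13, -11, -6, -4, 0, 2, 3, 5, 6, 9, 10, 12, 13, 14, 19, 20, 23, 24, 25, 28, 29, 34, 37, 38, 40, 43, 44, 46, 47, 48}, so |A + A| = 34. Thus K = 34/8 = 17/4. For comparison, the minimum possible |A + A| over all 8-element sets is 2·8 − 1 = 15 (so min K = 15/8), attained only by arithmetic progressions.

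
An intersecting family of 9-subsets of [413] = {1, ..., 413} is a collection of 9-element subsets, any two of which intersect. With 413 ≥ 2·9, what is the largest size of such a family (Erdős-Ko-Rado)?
max |F| = C(412, 8) = 19229204065337145

The Erdős-Ko-Rado theorem states: for n ≥ 2k, an intersecting family of k-subsets of an n-element set has size at most C(n − 1, k − 1), with equality for 'star' families {A ⊆ [n] : |A| = k, i ∈ A} (fix an element i). For n = 413, k = 9: C(412, 8) = 19229204065337145.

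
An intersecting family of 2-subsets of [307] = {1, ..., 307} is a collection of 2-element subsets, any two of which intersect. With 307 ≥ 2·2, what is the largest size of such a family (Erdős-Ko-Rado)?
max |F| = C(306, 1) = 306

Erdős-Ko-Rado (1961): when n ≥ 2k, max |F| = C(n−1, k−1). The bound is attained by the star {A : i ∈ A} for any fixed i ∈ [n]. Here C(307−1, 2−1) = C(306, 1) = 306.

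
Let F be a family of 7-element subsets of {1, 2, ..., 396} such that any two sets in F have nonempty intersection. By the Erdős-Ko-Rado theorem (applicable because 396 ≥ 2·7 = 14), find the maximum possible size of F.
max |F| = C(395, 6) = 5077860934510

Erdős-Ko-Rado (1961): when n ≥ 2k, max |F| = C(n−1, k−1). The bound is attained by the star {A : i ∈ A} for any fixed i ∈ [n]. Here C(396−1, 7−1) = C(395, 6) = 5077860934510.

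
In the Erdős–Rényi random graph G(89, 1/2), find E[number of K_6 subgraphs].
E[# K_6] = C(89, 6) · (1/2)^C(6, 2) = 581106988 / 2^15 = 145276747/8192 ≈ 17733.977905

For each 6-subset S of vertices (there are C(89, 6) = 581106988 such S), let X_S = 1 if S induces a K_6 (all C(6, 2) = 15 edges present). Then P(X_S = 1) = (1/2)^15 = 1/32768. By linearity of expectation, E[# K_6] = C(89, 6) · (1/2)^15 = 581106988 / 32768 = 145276747/8192 ≈ 17733.977905.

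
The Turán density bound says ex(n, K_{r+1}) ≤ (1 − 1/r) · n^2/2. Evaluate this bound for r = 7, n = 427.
Turán density bound = (6/7) · 427^2/2 = 78141

Turán's theorem: ex(n, K_{r+1}) is achieved by the complete r-partite Turán graph T(n, r) with parts as balanced as possible, and is at most (1 − 1/r) · n^2/2. For r = 7, n = 427: the density bound is (6/7) · 182329/2 = 78141. Since 7 ∣ 427, the Turán graph T(427, 7) has parts of equal size 61, and its edge count e(T(427, 7)) = 78141 attains the density bound exactly.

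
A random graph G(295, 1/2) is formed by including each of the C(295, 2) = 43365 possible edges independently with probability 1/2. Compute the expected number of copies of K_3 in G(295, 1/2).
E[# K_3] = C(295, 3) · (1/2)^C(3, 2) = 4235315 / 2^3 = 529414.375

For each 3-subset S of vertices (there are C(295, 3) = 4235315 such S), let X_S = 1 if S induces a K_3 (all C(3, 2) = 3 edges present). Then P(X_S = 1) = (1/2)^3 = 1/8. By linearity of expectation, E[# K_3] = C(295, 3) · (1/2)^3 = 4235315 / 8 = 529414.375.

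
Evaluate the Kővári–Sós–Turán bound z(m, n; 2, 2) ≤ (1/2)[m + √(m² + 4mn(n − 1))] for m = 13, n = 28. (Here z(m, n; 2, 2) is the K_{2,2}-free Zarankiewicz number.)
z(13, 28; 2, 2) ≤ (1/2)[13 + √(13² + 4·13·28·27)] = (1/2)[13 + √39481] = 105.8491

Kővári–Sós–Turán: let r_1, ..., r_13 be the row sums and z = Σ r_i the total number of 1s. Each pair of columns can share at most one row with both entries 1 (else a 2×2 all-ones block appears), so Σ_i C(r_i, 2) ≤ C(28, 2) = 378. By convexity Σ_i C(r_i, 2) ≥ 13·C(z/13, 2) = z(z − 13)/(2·13), giving z² − 13z − 13·28·27 ≤ 0 and hence z ≤ (1/2)[13 + √(169 + 4·9828)] = (1/2)[13 + √39481] ≈ (1/2)(13 + 198.6983) = 105.8491.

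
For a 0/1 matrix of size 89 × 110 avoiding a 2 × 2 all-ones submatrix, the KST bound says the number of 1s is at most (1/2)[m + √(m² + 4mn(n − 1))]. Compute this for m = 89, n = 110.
z(89, 110; 2, 2) ≤ (1/2)[89 + √(89² + 4·89·110·109)] = (1/2)[89 + √4276361] = 1078.4682

Kővári–Sós–Turán: let r_1, ..., r_89 be the row sums and z = Σ r_i the total number of 1s. Each pair of columns can share at most one row with both entries 1 (else a 2×2 all-ones block appears), so Σ_i C(r_i, 2) ≤ C(110, 2) = 5995. By convexity Σ_i C(r_i, 2) ≥ 89·C(z/89, 2) = z(z − 89)/(2·89), giving z² − 89z − 89·110·109 ≤ 0 and hence z ≤ (1/2)[89 + √(7921 + 4·1067110)] = (1/2)[89 + √4276361] ≈ (1/2)(89 + 2067.9364) = 1078.4682.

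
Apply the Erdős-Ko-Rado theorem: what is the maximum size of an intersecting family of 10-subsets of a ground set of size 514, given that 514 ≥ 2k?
max |F| = C(513, 9) = 6318976181520699840

Erdős-Ko-Rado (1961): when n ≥ 2k, max |F| = C(n−1, k−1). The bound is attained by the star {A : i ∈ A} for any fixed i ∈ [n]. Here C(514−1, 10−1) = C(513, 9) = 6318976181520699840.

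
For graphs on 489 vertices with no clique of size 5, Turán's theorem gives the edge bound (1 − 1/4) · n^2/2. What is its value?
Turán density bound = (3/4) · 489^2/2 = 717363/8 ≈ 89670.375

Turán's theorem: ex(n, K_{r+1}) is achieved by the complete r-partite Turán graph T(n, r) with parts as balanced as possible, and is at most (1 − 1/r) · n^2/2. For r = 4, n = 489: the density bound is (3/4) · 239121/2 = 717363/8 ≈ 89670.375. The integer-valued extremum is e(T(489, 4)) = 89670, which is strictly less than the density bound 717363/8 since 4 ∤ 489 (the parts of T(489, 4) cannot all be equal).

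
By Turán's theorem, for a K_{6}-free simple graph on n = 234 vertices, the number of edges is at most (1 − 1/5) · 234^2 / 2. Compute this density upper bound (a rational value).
Turán density bound = (4/5) · 234^2/2 = 109512/5 ≈ 21902.4

Turán's theorem: ex(n, K_{r+1}) is achieved by the complete r-partite Turán graph T(n, r) with parts as balanced as possible, and is at most (1 − 1/r) · n^2/2. For r = 5, n = 234: the density bound is (4/5) · 54756/2 = 109512/5 ≈ 21902.4. The integer-valued extremum is e(T(234, 5)) = 21902, which is strictly less than the density bound 109512/5 since 5 ∤ 234 (the parts of T(234, 5) cannot all be equal).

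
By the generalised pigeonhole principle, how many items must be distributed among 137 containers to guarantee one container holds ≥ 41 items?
n = (41 − 1)·137 + 1 = 5481

By the generalised pigeonhole principle, to guarantee some box contains ≥ r objects we need more than (r − 1) · k objects total. Threshold: n = (r − 1) · k + 1. With r = 41 and k = 137: n = 40 · 137 + 1 = 5480 + 1 = 5481. For n = 5480 = 40 · 137, we can put exactly 40 objects in every box, avoiding 41 in any single one — so 5481 is tight.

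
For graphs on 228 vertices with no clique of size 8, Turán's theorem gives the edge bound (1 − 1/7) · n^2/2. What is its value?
Turán density bound = (6/7) · 228^2/2 = 155952/7 ≈ 22278.8571

Turán's theorem: ex(n, K_{r+1}) is achieved by the complete r-partite Turán graph T(n, r) with parts as balanced as possible, and is at most (1 − 1/r) · n^2/2. For r = 7, n = 228: the density bound is (6/7) · 51984/2 = 155952/7 ≈ 22278.8571. The integer-valued extremum is e(T(228, 7)) = 22278, which is strictly less than the density bound 155952/7 since 7 ∤ 228 (the parts of T(228, 7) cannot all be equal).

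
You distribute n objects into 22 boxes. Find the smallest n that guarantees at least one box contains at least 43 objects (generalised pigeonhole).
n = (43 − 1)·22 + 1 = 925

By the generalised pigeonhole principle, to guarantee some box contains ≥ r objects we need more than (r − 1) · k objects total. Threshold: n = (r − 1) · k + 1. With r = 43 and k = 22: n = 42 · 22 + 1 = 924 + 1 = 925. For n = 924 = 42 · 22, we can put exactly 42 objects in every box, avoiding 43 in any single one — so 925 is tight.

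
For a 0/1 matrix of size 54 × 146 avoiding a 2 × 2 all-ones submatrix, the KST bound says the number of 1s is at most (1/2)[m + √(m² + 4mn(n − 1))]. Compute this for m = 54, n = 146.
z(54, 146; 2, 2) ≤ (1/2)[54 + √(54² + 4·54·146·145)] = (1/2)[54 + √4575636] = 1096.5368

Kővári–Sós–Turán: let r_1, ..., r_54 be the row sums and z = Σ r_i the total number of 1s. Each pair of columns can share at most one row with both entries 1 (else a 2×2 all-ones block appears), so Σ_i C(r_i, 2) ≤ C(146, 2) = 10585. By convexity Σ_i C(r_i, 2) ≥ 54·C(z/54, 2) = z(z − 54)/(2·54), giving z² − 54z − 54·146·145 ≤ 0 and hence z ≤ (1/2)[54 + √(2916 + 4·1143180)] = (1/2)[54 + √4575636] ≈ (1/2)(54 + 2139.0736) = 1096.5368.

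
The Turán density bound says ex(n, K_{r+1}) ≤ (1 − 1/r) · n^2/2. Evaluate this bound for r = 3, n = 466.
Turán density bound = (2/3) · 466^2/2 = 217156/3 ≈ 72385.3333

Turán's theorem: ex(n, K_{r+1}) is achieved by the complete r-partite Turán graph T(n, r) with parts as balanced as possible, and is at most (1 − 1/r) · n^2/2. For r = 3, n = 466: the density bound is (2/3) · 217156/2 = 217156/3 ≈ 72385.3333. The integer-valued extremum is e(T(466, 3)) = 72385, which is strictly less than the density bound 217156/3 since 3 ∤ 466 (the parts of T(466, 3) cannot all be equal).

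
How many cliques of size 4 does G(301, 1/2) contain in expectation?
E[# K_4] = C(301, 4) · (1/2)^C(4, 2) = 335246275 / 2^6 = 5238223.046875

For each 4-subset S of vertices (there are C(301, 4) = 335246275 such S), let X_S = 1 if S induces a K_4 (all C(4, 2) = 6 edges present). Then P(X_S = 1) = (1/2)^6 = 1/64. By linearity of expectation, E[# K_4] = C(301, 4) · (1/2)^6 = 335246275 / 64 = 5238223.046875.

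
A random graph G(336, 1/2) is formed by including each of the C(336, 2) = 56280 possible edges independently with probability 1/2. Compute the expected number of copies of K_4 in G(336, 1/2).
E[# K_4] = C(336, 4) · (1/2)^C(4, 2) = 521631180 / 2^6 = 130407795/16 = 8150487.1875

For each 4-subset S of vertices (there are C(336, 4) = 521631180 such S), let X_S = 1 if S induces a K_4 (all C(4, 2) = 6 edges present). Then P(X_S = 1) = (1/2)^6 = 1/64. By linearity of expectation, E[# K_4] = C(336, 4) · (1/2)^6 = 521631180 / 64 = 130407795/16 = 8150487.1875.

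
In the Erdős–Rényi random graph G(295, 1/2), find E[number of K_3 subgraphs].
E[# K_3] = C(295, 3) · (1/2)^C(3, 2) = 4235315 / 2^3 = 529414.375

For each 3-subset S of vertices (there are C(295, 3) = 4235315 such S), let X_S = 1 if S induces a K_3 (all C(3, 2) = 3 edges present). Then P(X_S = 1) = (1/2)^3 = 1/8. By linearity of expectation, E[# K_3] = C(295, 3) · (1/2)^3 = 4235315 / 8 = 529414.375.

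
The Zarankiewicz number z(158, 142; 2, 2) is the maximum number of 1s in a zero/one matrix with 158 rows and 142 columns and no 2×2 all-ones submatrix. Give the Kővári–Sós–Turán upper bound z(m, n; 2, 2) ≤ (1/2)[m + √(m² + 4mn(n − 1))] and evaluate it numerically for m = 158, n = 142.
z(158, 142; 2, 2) ≤ (1/2)[158 + √(158² + 4·158·142·141)] = (1/2)[158 + √12678868] = 1859.3699

Kővári–Sós–Turán: let r_1, ..., r_158 be the row sums and z = Σ r_i the total number of 1s. Each pair of columns can share at most one row with both entries 1 (else a 2×2 all-ones block appears), so Σ_i C(r_i, 2) ≤ C(142, 2) = 10011. By convexity Σ_i C(r_i, 2) ≥ 158·C(z/158, 2) = z(z − 158)/(2·158), giving z² − 158z − 158·142·141 ≤ 0 and hence z ≤ (1/2)[158 + √(24964 + 4·3163476)] = (1/2)[158 + √12678868] ≈ (1/2)(158 + 3560.7398) = 1859.3699.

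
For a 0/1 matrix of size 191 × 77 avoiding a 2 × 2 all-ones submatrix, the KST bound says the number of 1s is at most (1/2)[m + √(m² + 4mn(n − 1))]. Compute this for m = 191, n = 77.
z(191, 77; 2, 2) ≤ (1/2)[191 + √(191² + 4·191·77·76)] = (1/2)[191 + √4507409] = 1157.033

Kővári–Sós–Turán: let r_1, ..., r_191 be the row sums and z = Σ r_i the total number of 1s. Each pair of columns can share at most one row with both entries 1 (else a 2×2 all-ones block appears), so Σ_i C(r_i, 2) ≤ C(77, 2) = 2926. By convexity Σ_i C(r_i, 2) ≥ 191·C(z/191, 2) = z(z − 191)/(2·191), giving z² − 191z − 191·77·76 ≤ 0 and hence z ≤ (1/2)[191 + √(36481 + 4·1117732)] = (1/2)[191 + √4507409] ≈ (1/2)(191 + 2123.0659) = 1157.033.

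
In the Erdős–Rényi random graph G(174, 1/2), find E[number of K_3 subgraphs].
E[# K_3] = C(174, 3) · (1/2)^C(3, 2) = 862924 / 2^3 = 215731/2 = 107865.5

For each 3-subset S of vertices (there are C(174, 3) = 862924 such S), let X_S = 1 if S induces a K_3 (all C(3, 2) = 3 edges present). Then P(X_S = 1) = (1/2)^3 = 1/8. By linearity of expectation, E[# K_3] = C(174, 3) · (1/2)^3 = 862924 / 8 = 215731/2 = 107865.5.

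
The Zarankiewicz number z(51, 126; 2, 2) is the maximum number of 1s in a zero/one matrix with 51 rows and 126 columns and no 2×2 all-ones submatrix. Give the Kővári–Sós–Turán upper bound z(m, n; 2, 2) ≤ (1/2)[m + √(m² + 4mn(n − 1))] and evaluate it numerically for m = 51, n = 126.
z(51, 126; 2, 2) ≤ (1/2)[51 + √(51² + 4·51·126·125)] = (1/2)[51 + √3215601] = 922.1048

Kővári–Sós–Turán: let r_1, ..., r_51 be the row sums and z = Σ r_i the total number of 1s. Each pair of columns can share at most one row with both entries 1 (else a 2×2 all-ones block appears), so Σ_i C(r_i, 2) ≤ C(126, 2) = 7875. By convexity Σ_i C(r_i, 2) ≥ 51·C(z/51, 2) = z(z − 51)/(2·51), giving z² − 51z − 51·126·125 ≤ 0 and hence z ≤ (1/2)[51 + √(2601 + 4·803250)] = (1/2)[51 + √3215601] ≈ (1/2)(51 + 1793.2097) = 922.1048.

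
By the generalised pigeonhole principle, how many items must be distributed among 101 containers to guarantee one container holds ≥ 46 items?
n = (46 − 1)·101 + 1 = 4546

By the generalised pigeonhole principle, to guarantee some box contains ≥ r objects we need more than (r − 1) · k objects total. Threshold: n = (r − 1) · k + 1. With r = 46 and k = 101: n = 45 · 101 + 1 = 4545 + 1 = 4546. For n = 4545 = 45 · 101, we can put exactly 45 objects in every box, avoiding 46 in any single one — so 4546 is tight.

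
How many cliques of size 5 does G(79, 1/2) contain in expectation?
E[# K_5] = C(79, 5) · (1/2)^C(5, 2) = 22537515 / 2^10 ≈ 22009.291992

For each 5-subset S of vertices (there are C(79, 5) = 22537515 such S), let X_S = 1 if S induces a K_5 (all C(5, 2) = 10 edges present). Then P(X_S = 1) = (1/2)^10 = 1/1024. By linearity of expectation, E[# K_5] = C(79, 5) · (1/2)^10 = 22537515 / 1024 ≈ 22009.291992.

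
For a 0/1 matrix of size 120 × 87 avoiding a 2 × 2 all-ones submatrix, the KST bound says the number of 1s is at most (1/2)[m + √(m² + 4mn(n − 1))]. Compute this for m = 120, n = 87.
z(120, 87; 2, 2) ≤ (1/2)[120 + √(120² + 4·120·87·86)] = (1/2)[120 + √3605760] = 1009.4419

Kővári–Sós–Turán: let r_1, ..., r_120 be the row sums and z = Σ r_i the total number of 1s. Each pair of columns can share at most one row with both entries 1 (else a 2×2 all-ones block appears), so Σ_i C(r_i, 2) ≤ C(87, 2) = 3741. By convexity Σ_i C(r_i, 2) ≥ 120·C(z/120, 2) = z(z − 120)/(2·120), giving z² − 120z − 120·87·86 ≤ 0 and hence z ≤ (1/2)[120 + √(14400 + 4·897840)] = (1/2)[120 + √3605760] ≈ (1/2)(120 + 1898.8839) = 1009.4419.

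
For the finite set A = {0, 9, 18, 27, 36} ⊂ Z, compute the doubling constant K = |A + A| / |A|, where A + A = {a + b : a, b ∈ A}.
K = |A + A| / |A| = 9/5

Enumerate A + A = {a + b : a, b ∈ A}. With |A| = 5, there are |A|^2 = 25 ordered sum pairs; collecting distinct values, A + A = {0, 9, 18, 27, 36, 45, 54, 63, 72}, so |A + A| = 9. Thus K = 9/5. Here |A + A| = 2|A| − 1 = 9, the minimum possible — so K = 9/5 is minimal, which holds iff A is an arithmetic progression.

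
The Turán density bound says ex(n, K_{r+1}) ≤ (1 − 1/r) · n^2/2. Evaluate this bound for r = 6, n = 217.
Turán density bound = (5/6) · 217^2/2 = 235445/12 ≈ 19620.4167

Turán's theorem: ex(n, K_{r+1}) is achieved by the complete r-partite Turán graph T(n, r) with parts as balanced as possible, and is at most (1 − 1/r) · n^2/2. For r = 6, n = 217: the density bound is (5/6) · 47089/2 = 235445/12 ≈ 19620.4167. The integer-valued extremum is e(T(217, 6)) = 19620, which is strictly less than the density bound 235445/12 since 6 ∤ 217 (the parts of T(217, 6) cannot all be equal).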